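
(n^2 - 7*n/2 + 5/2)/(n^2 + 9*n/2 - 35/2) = (n - 1)/(n + 7)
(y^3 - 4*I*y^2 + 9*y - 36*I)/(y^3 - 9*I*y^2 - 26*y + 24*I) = (y + 3*I)/(y - 2*I)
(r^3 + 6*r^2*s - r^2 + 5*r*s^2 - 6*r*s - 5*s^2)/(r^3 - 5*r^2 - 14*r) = (-r^3 - 6*r^2*s + r^2 - 5*r*s^2 + 6*r*s + 5*s^2)/(r*(-r^2 + 5*r + 14))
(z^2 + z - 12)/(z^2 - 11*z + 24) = (z + 4)/(z - 8)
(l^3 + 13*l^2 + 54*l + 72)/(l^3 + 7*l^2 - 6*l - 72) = (l + 3)/(l - 3)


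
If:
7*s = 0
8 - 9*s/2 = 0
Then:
No Solution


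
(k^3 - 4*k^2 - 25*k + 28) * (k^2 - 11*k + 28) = k^5 - 15*k^4 + 47*k^3 + 191*k^2 - 1008*k + 784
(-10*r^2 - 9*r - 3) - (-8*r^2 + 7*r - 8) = -2*r^2 - 16*r + 5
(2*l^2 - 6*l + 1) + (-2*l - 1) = 2*l^2 - 8*l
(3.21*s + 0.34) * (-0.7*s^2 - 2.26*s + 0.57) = -2.247*s^3 - 7.4926*s^2 + 1.0613*s + 0.1938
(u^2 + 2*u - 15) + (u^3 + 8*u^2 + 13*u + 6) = u^3 + 9*u^2 + 15*u - 9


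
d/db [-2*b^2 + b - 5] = 1 - 4*b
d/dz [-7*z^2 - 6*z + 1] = -14*z - 6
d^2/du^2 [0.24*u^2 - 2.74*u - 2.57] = 0.480000000000000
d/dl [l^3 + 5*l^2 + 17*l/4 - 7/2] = 3*l^2 + 10*l + 17/4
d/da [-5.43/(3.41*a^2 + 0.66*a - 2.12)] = (37.0326*a + 3.5838)/(3.41*a^2 + 0.66*a - 2.12)^2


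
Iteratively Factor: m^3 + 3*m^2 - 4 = (m + 2)*(m^2 + m - 2) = (m + 2)^2*(m - 1)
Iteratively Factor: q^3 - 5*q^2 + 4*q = (q - 4)*(q^2 - q) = q*(q - 4)*(q - 1)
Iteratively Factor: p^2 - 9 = (p + 3)*(p - 3)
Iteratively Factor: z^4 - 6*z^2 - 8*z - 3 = (z - 3)*(z^3 + 3*z^2 + 3*z + 1) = (z - 3)*(z + 1)*(z^2 + 2*z + 1) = (z - 3)*(z + 1)^2*(z + 1)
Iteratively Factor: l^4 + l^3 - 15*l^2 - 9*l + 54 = (l + 3)*(l^3 - 2*l^2 - 9*l + 18) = (l - 3)*(l + 3)*(l^2 + l - 6) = (l - 3)*(l - 2)*(l + 3)*(l + 3)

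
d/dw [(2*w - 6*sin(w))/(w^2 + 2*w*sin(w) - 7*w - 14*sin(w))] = 2*(-5*w^2*cos(w) - w^2 + 6*w*sin(w) + 35*w*cos(w) + 6*sin(w)^2 - 35*sin(w))/((w - 7)^2*(w + 2*sin(w))^2)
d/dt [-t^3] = -3*t^2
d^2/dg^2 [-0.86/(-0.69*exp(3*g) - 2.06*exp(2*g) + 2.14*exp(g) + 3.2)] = ((-5.3406*exp(2*g) - 7.0864*exp(g) + 1.8404)*(0.69*exp(3*g) + 2.06*exp(2*g) - 2.14*exp(g) - 3.2) + 0.86*(2.07*exp(2*g) + 4.12*exp(g) - 2.14)*(4.14*exp(2*g) + 8.24*exp(g) - 4.28)*exp(g))*exp(g)/(0.69*exp(3*g) + 2.06*exp(2*g) - 2.14*exp(g) - 3.2)^3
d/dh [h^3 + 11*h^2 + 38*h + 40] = 3*h^2 + 22*h + 38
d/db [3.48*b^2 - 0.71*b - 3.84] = 6.96*b - 0.71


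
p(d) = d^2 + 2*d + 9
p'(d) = 2*d + 2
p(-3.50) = 14.25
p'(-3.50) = -5.00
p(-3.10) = 12.41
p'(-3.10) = -4.20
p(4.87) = 42.46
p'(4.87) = 11.74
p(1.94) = 16.64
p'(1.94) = 5.88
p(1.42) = 13.86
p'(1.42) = 4.84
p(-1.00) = 8.00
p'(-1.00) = 0.00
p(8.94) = 106.80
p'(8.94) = 19.88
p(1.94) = 16.64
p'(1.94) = 5.88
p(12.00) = 177.00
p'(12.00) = 26.00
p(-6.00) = 33.00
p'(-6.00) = -10.00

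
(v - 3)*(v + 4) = v^2 + v - 12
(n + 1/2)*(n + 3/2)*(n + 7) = n^3 + 9*n^2 + 59*n/4 + 21/4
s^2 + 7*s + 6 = (s + 1)*(s + 6)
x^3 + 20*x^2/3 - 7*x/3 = x*(x - 1/3)*(x + 7)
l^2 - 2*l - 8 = (l - 4)*(l + 2)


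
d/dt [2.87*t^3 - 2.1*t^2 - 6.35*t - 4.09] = 8.61*t^2 - 4.2*t - 6.35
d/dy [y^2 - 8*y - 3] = 2*y - 8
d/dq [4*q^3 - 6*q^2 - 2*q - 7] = 12*q^2 - 12*q - 2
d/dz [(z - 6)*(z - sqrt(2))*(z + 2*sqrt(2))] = 3*z^2 - 12*z + 2*sqrt(2)*z - 6*sqrt(2) - 4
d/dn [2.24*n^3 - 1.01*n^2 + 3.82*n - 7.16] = 6.72*n^2 - 2.02*n + 3.82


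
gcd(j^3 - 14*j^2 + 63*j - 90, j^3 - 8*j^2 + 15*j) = j^2 - 8*j + 15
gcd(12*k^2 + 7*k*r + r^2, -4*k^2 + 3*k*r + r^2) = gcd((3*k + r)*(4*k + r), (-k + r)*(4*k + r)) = 4*k + r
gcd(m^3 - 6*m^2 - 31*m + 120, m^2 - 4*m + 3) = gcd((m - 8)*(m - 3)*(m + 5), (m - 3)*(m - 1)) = m - 3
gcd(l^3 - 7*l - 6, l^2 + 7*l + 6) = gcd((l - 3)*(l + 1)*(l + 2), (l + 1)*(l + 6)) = l + 1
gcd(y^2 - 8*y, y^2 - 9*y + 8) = y - 8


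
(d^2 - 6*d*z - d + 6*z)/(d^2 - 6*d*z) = (d - 1)/d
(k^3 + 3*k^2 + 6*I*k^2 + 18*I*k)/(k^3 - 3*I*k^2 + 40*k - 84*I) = k*(k + 3)/(k^2 - 9*I*k - 14)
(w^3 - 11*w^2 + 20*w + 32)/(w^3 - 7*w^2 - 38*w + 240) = (w^2 - 3*w - 4)/(w^2 + w - 30)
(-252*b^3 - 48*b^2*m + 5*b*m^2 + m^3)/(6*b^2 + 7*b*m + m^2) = (-42*b^2 - b*m + m^2)/(b + m)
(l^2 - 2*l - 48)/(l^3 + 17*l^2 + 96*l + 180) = (l - 8)/(l^2 + 11*l + 30)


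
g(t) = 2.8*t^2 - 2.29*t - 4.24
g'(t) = 5.6*t - 2.29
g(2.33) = 5.63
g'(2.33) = 10.76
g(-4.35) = 58.70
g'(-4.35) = -26.65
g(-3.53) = 38.73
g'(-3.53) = -22.06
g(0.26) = -4.65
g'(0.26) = -0.83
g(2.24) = 4.68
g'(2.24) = 10.25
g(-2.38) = 17.07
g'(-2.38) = -15.62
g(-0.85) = -0.27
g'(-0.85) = -7.05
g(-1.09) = 1.58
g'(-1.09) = -8.39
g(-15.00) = 660.11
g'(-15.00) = -86.29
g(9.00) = 201.95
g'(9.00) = 48.11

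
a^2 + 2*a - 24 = (a - 4)*(a + 6)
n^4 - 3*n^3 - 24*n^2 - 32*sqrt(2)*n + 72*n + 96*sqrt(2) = (n - 3)*(n - 4*sqrt(2))*(n + 2*sqrt(2))^2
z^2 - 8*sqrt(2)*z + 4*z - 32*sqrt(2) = (z + 4)*(z - 8*sqrt(2))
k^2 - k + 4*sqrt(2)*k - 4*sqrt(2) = (k - 1)*(k + 4*sqrt(2))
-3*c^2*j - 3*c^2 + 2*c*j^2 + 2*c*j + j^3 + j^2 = (-c + j)*(3*c + j)*(j + 1)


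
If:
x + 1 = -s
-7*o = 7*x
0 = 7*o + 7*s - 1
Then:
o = 4/7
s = -3/7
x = -4/7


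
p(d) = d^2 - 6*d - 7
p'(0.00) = -6.00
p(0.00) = -7.00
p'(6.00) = 6.00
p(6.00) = -7.00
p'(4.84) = 3.68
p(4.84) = -12.61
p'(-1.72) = -9.44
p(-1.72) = 6.28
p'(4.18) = 2.36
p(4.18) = -14.61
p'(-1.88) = -9.76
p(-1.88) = 7.81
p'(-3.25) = -12.50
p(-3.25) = 23.06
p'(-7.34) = -20.68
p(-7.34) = 90.92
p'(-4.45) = -14.90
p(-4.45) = 39.50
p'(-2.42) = -10.84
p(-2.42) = 13.38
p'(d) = 2*d - 6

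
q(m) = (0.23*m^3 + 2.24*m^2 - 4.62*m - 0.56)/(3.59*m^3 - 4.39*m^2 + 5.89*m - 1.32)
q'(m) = (-10.77*m^2 + 8.78*m - 5.89)*(0.23*m^3 + 2.24*m^2 - 4.62*m - 0.56)/(3.59*m^3 - 4.39*m^2 + 5.89*m - 1.32)^2 + (0.69*m^2 + 4.48*m - 4.62)/(3.59*m^3 - 4.39*m^2 + 5.89*m - 1.32)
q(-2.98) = -0.18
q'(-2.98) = -0.07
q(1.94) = 0.03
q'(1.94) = 0.29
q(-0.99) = -0.40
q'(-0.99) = -0.11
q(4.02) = 0.17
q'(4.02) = -0.00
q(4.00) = 0.17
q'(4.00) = -0.00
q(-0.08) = 0.10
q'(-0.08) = 3.09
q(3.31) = 0.17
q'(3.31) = 0.02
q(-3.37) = -0.15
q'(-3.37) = -0.06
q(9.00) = 0.13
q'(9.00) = -0.01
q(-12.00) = 0.00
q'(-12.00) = -0.01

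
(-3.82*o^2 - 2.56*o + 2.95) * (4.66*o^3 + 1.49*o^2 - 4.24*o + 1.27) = -17.8012*o^5 - 17.6214*o^4 + 26.1294*o^3 + 10.3985*o^2 - 15.7592*o + 3.7465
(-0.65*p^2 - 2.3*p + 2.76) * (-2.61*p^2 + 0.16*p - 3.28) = 1.6965*p^4 + 5.899*p^3 - 5.4396*p^2 + 7.9856*p - 9.0528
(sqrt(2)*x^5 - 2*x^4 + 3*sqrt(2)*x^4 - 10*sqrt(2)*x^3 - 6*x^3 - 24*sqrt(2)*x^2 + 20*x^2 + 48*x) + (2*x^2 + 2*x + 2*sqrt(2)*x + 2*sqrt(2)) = sqrt(2)*x^5 - 2*x^4 + 3*sqrt(2)*x^4 - 10*sqrt(2)*x^3 - 6*x^3 - 24*sqrt(2)*x^2 + 22*x^2 + 2*sqrt(2)*x + 50*x + 2*sqrt(2)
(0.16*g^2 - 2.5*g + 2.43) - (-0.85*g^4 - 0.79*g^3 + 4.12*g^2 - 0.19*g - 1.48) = 0.85*g^4 + 0.79*g^3 - 3.96*g^2 - 2.31*g + 3.91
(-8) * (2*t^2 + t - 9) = -16*t^2 - 8*t + 72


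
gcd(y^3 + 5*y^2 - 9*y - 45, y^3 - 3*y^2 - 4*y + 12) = y - 3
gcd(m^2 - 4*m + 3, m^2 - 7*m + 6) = m - 1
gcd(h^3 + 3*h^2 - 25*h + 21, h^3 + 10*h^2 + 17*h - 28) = h^2 + 6*h - 7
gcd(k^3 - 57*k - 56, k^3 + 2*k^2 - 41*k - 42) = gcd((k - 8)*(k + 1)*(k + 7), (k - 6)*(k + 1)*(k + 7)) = k^2 + 8*k + 7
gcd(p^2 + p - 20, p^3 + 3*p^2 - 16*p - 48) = p - 4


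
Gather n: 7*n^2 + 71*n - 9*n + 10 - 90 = 7*n^2 + 62*n - 80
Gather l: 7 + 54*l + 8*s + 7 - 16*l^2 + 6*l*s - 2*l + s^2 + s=-16*l^2 + l*(6*s + 52) + s^2 + 9*s + 14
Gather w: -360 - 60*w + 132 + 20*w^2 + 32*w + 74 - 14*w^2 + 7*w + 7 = 6*w^2 - 21*w - 147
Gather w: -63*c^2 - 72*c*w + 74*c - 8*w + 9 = -63*c^2 + 74*c + w*(-72*c - 8) + 9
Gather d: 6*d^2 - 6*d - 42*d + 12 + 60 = 6*d^2 - 48*d + 72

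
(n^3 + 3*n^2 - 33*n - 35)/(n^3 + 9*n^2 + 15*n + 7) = (n - 5)/(n + 1)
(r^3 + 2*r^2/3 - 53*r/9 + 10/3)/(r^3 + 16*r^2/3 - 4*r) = (r^2 + 4*r/3 - 5)/(r*(r + 6))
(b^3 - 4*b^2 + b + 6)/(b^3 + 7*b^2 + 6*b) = (b^2 - 5*b + 6)/(b*(b + 6))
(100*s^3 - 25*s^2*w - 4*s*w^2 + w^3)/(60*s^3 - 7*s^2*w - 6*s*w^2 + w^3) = (5*s + w)/(3*s + w)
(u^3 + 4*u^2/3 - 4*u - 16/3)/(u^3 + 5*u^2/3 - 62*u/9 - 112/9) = 3*(3*u^2 - 2*u - 8)/(9*u^2 - 3*u - 56)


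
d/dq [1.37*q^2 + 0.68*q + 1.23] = 2.74*q + 0.68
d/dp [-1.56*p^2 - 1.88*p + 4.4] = -3.12*p - 1.88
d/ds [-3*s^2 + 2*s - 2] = 2 - 6*s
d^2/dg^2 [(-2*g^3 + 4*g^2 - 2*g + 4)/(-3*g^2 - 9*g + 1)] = 4*(147*g^3 - 99*g^2 - 150*g - 161)/(27*g^6 + 243*g^5 + 702*g^4 + 567*g^3 - 234*g^2 + 27*g - 1)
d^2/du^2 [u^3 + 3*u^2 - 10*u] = 6*u + 6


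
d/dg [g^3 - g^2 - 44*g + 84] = 3*g^2 - 2*g - 44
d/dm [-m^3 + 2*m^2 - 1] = m*(4 - 3*m)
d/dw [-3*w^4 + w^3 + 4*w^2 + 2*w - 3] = -12*w^3 + 3*w^2 + 8*w + 2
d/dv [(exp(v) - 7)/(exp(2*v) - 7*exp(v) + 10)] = (-(exp(v) - 7)*(2*exp(v) - 7) + exp(2*v) - 7*exp(v) + 10)*exp(v)/(exp(2*v) - 7*exp(v) + 10)^2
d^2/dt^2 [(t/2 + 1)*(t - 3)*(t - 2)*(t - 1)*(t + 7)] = 10*t^3 + 18*t^2 - 87*t + 9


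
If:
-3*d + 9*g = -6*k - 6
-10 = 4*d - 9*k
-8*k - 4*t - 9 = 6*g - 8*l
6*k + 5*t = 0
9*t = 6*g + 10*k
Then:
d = -110/71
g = -104/71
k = 30/71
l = 111/568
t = -36/71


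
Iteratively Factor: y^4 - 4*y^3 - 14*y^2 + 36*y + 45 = (y - 5)*(y^3 + y^2 - 9*y - 9) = (y - 5)*(y + 1)*(y^2 - 9) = (y - 5)*(y - 3)*(y + 1)*(y + 3)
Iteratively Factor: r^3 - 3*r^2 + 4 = (r - 2)*(r^2 - r - 2) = (r - 2)*(r + 1)*(r - 2)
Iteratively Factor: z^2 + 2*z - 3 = (z + 3)*(z - 1)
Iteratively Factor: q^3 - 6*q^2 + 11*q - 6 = (q - 2)*(q^2 - 4*q + 3) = (q - 3)*(q - 2)*(q - 1)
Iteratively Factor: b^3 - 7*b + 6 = (b - 2)*(b^2 + 2*b - 3) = (b - 2)*(b + 3)*(b - 1)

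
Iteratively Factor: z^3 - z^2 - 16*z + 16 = (z + 4)*(z^2 - 5*z + 4) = (z - 4)*(z + 4)*(z - 1)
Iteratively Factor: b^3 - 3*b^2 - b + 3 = (b - 1)*(b^2 - 2*b - 3) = (b - 1)*(b + 1)*(b - 3)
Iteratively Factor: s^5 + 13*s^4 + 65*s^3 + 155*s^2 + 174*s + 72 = (s + 3)*(s^4 + 10*s^3 + 35*s^2 + 50*s + 24) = (s + 3)*(s + 4)*(s^3 + 6*s^2 + 11*s + 6) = (s + 3)^2*(s + 4)*(s^2 + 3*s + 2) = (s + 1)*(s + 3)^2*(s + 4)*(s + 2)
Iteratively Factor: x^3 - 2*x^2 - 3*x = (x + 1)*(x^2 - 3*x) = x*(x + 1)*(x - 3)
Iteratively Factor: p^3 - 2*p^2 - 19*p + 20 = (p - 1)*(p^2 - p - 20) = (p - 1)*(p + 4)*(p - 5)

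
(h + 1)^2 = h^2 + 2*h + 1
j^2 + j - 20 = (j - 4)*(j + 5)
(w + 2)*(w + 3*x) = w^2 + 3*w*x + 2*w + 6*x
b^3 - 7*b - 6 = (b - 3)*(b + 1)*(b + 2)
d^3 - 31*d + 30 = (d - 5)*(d - 1)*(d + 6)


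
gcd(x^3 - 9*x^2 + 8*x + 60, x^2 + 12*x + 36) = 1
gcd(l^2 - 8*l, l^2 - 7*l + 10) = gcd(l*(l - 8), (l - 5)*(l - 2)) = 1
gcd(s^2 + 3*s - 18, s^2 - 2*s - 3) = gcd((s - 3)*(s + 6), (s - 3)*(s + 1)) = s - 3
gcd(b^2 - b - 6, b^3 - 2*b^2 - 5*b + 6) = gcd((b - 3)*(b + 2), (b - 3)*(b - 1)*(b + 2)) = b^2 - b - 6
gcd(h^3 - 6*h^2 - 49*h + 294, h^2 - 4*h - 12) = h - 6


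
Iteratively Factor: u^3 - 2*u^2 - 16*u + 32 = (u + 4)*(u^2 - 6*u + 8) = (u - 2)*(u + 4)*(u - 4)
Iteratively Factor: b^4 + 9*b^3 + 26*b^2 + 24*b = (b)*(b^3 + 9*b^2 + 26*b + 24) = b*(b + 2)*(b^2 + 7*b + 12) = b*(b + 2)*(b + 3)*(b + 4)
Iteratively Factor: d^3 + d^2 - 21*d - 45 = (d + 3)*(d^2 - 2*d - 15) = (d - 5)*(d + 3)*(d + 3)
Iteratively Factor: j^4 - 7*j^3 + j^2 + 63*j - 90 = (j - 2)*(j^3 - 5*j^2 - 9*j + 45) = (j - 3)*(j - 2)*(j^2 - 2*j - 15) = (j - 5)*(j - 3)*(j - 2)*(j + 3)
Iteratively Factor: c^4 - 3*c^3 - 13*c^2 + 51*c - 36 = (c - 3)*(c^3 - 13*c + 12) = (c - 3)^2*(c^2 + 3*c - 4) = (c - 3)^2*(c + 4)*(c - 1)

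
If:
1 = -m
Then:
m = -1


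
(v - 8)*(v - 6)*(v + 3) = v^3 - 11*v^2 + 6*v + 144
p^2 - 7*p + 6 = (p - 6)*(p - 1)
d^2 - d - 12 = (d - 4)*(d + 3)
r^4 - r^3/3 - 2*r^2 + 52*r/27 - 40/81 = (r - 2/3)^3*(r + 5/3)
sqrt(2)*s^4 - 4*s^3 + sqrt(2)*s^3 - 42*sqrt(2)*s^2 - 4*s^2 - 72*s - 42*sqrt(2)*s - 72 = (s - 6*sqrt(2))*(s + sqrt(2))*(s + 3*sqrt(2))*(sqrt(2)*s + sqrt(2))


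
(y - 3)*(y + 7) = y^2 + 4*y - 21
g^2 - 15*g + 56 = (g - 8)*(g - 7)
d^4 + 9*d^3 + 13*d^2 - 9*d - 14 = (d - 1)*(d + 1)*(d + 2)*(d + 7)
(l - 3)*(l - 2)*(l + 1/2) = l^3 - 9*l^2/2 + 7*l/2 + 3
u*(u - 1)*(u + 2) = u^3 + u^2 - 2*u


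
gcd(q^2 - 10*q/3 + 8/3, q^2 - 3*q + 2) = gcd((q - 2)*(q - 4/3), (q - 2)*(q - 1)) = q - 2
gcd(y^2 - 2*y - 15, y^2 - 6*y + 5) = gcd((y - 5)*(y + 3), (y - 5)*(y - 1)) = y - 5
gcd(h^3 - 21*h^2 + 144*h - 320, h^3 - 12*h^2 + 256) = h^2 - 16*h + 64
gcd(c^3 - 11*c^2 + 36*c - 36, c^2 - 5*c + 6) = c^2 - 5*c + 6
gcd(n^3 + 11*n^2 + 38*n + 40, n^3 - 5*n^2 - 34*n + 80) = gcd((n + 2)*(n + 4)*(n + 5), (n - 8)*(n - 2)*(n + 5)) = n + 5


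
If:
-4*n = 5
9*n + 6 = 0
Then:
No Solution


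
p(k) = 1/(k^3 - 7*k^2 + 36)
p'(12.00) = 0.00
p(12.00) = 0.00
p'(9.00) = 0.00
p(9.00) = 0.01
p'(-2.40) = -0.15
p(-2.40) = -0.06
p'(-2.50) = -0.10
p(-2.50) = -0.04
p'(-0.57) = -0.01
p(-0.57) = 0.03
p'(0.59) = 0.01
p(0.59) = 0.03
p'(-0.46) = -0.01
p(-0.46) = 0.03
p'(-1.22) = -0.04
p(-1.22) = 0.04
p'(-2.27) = -0.34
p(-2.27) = -0.08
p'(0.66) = 0.01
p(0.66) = 0.03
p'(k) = (-3*k^2 + 14*k)/(k^3 - 7*k^2 + 36)^2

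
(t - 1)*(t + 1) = t^2 - 1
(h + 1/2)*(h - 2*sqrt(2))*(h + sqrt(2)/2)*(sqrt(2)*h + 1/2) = sqrt(2)*h^4 - 5*h^3/2 + sqrt(2)*h^3/2 - 11*sqrt(2)*h^2/4 - 5*h^2/4 - 11*sqrt(2)*h/8 - h - 1/2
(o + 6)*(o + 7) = o^2 + 13*o + 42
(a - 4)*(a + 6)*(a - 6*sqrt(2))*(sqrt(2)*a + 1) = sqrt(2)*a^4 - 11*a^3 + 2*sqrt(2)*a^3 - 30*sqrt(2)*a^2 - 22*a^2 - 12*sqrt(2)*a + 264*a + 144*sqrt(2)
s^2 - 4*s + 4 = (s - 2)^2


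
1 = 1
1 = 1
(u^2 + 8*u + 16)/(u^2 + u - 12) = (u + 4)/(u - 3)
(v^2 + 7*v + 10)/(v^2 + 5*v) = (v + 2)/v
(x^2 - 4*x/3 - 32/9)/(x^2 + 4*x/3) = (x - 8/3)/x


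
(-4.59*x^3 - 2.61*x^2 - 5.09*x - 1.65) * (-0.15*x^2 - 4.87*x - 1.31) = 0.6885*x^5 + 22.7448*x^4 + 19.4871*x^3 + 28.4549*x^2 + 14.7034*x + 2.1615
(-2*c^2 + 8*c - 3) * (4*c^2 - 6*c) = -8*c^4 + 44*c^3 - 60*c^2 + 18*c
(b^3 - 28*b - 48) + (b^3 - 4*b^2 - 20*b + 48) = 2*b^3 - 4*b^2 - 48*b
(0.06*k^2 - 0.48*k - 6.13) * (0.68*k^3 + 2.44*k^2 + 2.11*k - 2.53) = 0.0408*k^5 - 0.18*k^4 - 5.213*k^3 - 16.1218*k^2 - 11.7199*k + 15.5089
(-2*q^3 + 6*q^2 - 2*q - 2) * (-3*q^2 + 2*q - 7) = 6*q^5 - 22*q^4 + 32*q^3 - 40*q^2 + 10*q + 14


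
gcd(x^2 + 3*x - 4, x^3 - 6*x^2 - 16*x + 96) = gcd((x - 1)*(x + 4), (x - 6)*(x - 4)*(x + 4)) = x + 4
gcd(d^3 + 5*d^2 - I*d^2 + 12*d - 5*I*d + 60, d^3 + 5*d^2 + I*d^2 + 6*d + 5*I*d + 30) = d^2 + d*(5 + 3*I) + 15*I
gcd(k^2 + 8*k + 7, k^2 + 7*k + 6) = k + 1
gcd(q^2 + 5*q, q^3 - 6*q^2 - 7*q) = q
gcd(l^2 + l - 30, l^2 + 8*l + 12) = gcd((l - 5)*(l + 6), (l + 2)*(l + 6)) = l + 6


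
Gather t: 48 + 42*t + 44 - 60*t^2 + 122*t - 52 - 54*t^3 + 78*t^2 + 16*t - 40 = -54*t^3 + 18*t^2 + 180*t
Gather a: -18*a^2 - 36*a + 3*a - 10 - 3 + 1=-18*a^2 - 33*a - 12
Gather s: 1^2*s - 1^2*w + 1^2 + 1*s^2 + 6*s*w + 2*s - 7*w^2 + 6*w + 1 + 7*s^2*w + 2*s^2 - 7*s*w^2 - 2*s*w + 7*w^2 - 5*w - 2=s^2*(7*w + 3) + s*(-7*w^2 + 4*w + 3)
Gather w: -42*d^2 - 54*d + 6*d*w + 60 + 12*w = -42*d^2 - 54*d + w*(6*d + 12) + 60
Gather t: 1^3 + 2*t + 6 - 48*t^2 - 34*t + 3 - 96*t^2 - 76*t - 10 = -144*t^2 - 108*t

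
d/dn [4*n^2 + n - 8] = 8*n + 1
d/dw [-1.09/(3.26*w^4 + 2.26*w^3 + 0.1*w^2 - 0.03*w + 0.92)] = (14.2136*w^3 + 7.3902*w^2 + 0.218*w - 0.0327)/(3.26*w^4 + 2.26*w^3 + 0.1*w^2 - 0.03*w + 0.92)^2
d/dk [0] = 0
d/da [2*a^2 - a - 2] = 4*a - 1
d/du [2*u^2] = 4*u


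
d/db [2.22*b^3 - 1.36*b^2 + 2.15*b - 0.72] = 6.66*b^2 - 2.72*b + 2.15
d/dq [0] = 0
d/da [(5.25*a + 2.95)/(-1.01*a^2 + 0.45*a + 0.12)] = (5.3025*a^2 + 5.959*a - 0.6975)/(1.0201*a^4 - 0.909*a^3 - 0.0399*a^2 + 0.108*a + 0.0144)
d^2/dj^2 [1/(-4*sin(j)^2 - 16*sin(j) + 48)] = (sin(j)^4 + 3*sin(j)^3 + 29*sin(j)^2/2 + 6*sin(j) - 14)/(sin(j)^2 + 4*sin(j) - 12)^3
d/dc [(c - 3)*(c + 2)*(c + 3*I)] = 3*c^2 + c*(-2 + 6*I) - 6 - 3*I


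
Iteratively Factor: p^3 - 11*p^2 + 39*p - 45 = (p - 3)*(p^2 - 8*p + 15) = (p - 3)^2*(p - 5)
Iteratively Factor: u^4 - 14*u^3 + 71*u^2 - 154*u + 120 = (u - 4)*(u^3 - 10*u^2 + 31*u - 30) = (u - 4)*(u - 3)*(u^2 - 7*u + 10) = (u - 5)*(u - 4)*(u - 3)*(u - 2)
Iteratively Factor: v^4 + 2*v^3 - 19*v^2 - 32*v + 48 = (v - 4)*(v^3 + 6*v^2 + 5*v - 12) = (v - 4)*(v - 1)*(v^2 + 7*v + 12) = (v - 4)*(v - 1)*(v + 4)*(v + 3)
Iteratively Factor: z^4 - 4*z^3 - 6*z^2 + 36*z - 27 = (z + 3)*(z^3 - 7*z^2 + 15*z - 9) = (z - 3)*(z + 3)*(z^2 - 4*z + 3) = (z - 3)*(z - 1)*(z + 3)*(z - 3)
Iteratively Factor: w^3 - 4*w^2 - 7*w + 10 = (w - 1)*(w^2 - 3*w - 10) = (w - 1)*(w + 2)*(w - 5)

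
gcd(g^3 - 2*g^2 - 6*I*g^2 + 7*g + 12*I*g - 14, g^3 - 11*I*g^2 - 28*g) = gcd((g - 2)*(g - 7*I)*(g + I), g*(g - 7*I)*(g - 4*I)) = g - 7*I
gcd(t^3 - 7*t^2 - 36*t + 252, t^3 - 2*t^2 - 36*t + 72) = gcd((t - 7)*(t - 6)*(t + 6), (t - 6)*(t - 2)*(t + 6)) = t^2 - 36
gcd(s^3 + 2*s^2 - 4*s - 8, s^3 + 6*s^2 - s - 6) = 1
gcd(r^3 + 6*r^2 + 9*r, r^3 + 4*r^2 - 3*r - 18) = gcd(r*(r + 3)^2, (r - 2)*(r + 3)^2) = r^2 + 6*r + 9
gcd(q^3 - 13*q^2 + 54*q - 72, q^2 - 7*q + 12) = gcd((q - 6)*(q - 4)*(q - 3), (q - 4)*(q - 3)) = q^2 - 7*q + 12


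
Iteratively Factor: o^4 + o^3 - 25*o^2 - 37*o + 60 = (o + 3)*(o^3 - 2*o^2 - 19*o + 20) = (o + 3)*(o + 4)*(o^2 - 6*o + 5) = (o - 1)*(o + 3)*(o + 4)*(o - 5)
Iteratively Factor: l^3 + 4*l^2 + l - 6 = (l + 2)*(l^2 + 2*l - 3) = (l + 2)*(l + 3)*(l - 1)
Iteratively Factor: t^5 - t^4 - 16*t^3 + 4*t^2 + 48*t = (t - 4)*(t^4 + 3*t^3 - 4*t^2 - 12*t) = (t - 4)*(t - 2)*(t^3 + 5*t^2 + 6*t) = (t - 4)*(t - 2)*(t + 3)*(t^2 + 2*t) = t*(t - 4)*(t - 2)*(t + 3)*(t + 2)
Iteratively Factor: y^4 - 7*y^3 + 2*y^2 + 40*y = (y)*(y^3 - 7*y^2 + 2*y + 40) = y*(y - 4)*(y^2 - 3*y - 10) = y*(y - 4)*(y + 2)*(y - 5)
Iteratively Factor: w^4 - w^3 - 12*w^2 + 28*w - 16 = (w - 2)*(w^3 + w^2 - 10*w + 8) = (w - 2)*(w + 4)*(w^2 - 3*w + 2) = (w - 2)*(w - 1)*(w + 4)*(w - 2)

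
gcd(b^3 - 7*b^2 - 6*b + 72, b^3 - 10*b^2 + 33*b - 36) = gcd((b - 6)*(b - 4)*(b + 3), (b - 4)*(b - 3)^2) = b - 4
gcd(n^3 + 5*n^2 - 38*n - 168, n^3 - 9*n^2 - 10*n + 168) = n^2 - 2*n - 24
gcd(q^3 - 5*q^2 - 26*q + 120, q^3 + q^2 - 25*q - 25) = q + 5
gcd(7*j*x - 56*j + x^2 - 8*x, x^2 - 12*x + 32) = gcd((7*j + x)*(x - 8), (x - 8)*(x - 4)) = x - 8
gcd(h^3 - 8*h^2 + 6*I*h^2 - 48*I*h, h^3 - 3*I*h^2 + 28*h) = h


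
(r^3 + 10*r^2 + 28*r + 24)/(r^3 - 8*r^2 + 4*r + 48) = (r^2 + 8*r + 12)/(r^2 - 10*r + 24)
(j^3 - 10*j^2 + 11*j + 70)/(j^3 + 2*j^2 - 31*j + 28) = (j^3 - 10*j^2 + 11*j + 70)/(j^3 + 2*j^2 - 31*j + 28)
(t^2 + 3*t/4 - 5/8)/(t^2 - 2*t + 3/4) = (4*t + 5)/(2*(2*t - 3))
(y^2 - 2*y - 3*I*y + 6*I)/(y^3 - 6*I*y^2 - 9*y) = (y - 2)/(y*(y - 3*I))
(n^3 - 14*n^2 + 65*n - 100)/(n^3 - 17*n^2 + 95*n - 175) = (n - 4)/(n - 7)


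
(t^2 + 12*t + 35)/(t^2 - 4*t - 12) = (t^2 + 12*t + 35)/(t^2 - 4*t - 12)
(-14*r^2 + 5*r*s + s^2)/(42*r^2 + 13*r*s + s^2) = (-2*r + s)/(6*r + s)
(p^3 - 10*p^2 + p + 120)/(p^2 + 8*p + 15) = (p^2 - 13*p + 40)/(p + 5)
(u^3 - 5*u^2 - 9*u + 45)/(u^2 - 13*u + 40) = (u^2 - 9)/(u - 8)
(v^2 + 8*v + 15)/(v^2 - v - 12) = (v + 5)/(v - 4)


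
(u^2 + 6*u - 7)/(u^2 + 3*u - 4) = (u + 7)/(u + 4)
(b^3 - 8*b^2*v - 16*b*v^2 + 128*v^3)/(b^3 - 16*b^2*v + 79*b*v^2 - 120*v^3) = (b^2 - 16*v^2)/(b^2 - 8*b*v + 15*v^2)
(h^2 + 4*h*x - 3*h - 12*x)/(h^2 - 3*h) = (h + 4*x)/h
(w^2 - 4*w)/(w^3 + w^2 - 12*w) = (w - 4)/(w^2 + w - 12)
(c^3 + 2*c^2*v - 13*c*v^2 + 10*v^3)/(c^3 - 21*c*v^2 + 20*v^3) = (-c + 2*v)/(-c + 4*v)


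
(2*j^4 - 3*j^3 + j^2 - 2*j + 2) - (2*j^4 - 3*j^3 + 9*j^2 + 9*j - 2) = -8*j^2 - 11*j + 4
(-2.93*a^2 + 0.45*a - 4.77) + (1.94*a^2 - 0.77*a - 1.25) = -0.99*a^2 - 0.32*a - 6.02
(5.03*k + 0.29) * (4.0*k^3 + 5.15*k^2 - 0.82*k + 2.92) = 20.12*k^4 + 27.0645*k^3 - 2.6311*k^2 + 14.4498*k + 0.8468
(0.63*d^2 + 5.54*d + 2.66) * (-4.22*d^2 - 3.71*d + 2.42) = -2.6586*d^4 - 25.7161*d^3 - 30.254*d^2 + 3.5382*d + 6.4372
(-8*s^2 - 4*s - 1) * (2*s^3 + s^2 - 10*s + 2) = -16*s^5 - 16*s^4 + 74*s^3 + 23*s^2 + 2*s - 2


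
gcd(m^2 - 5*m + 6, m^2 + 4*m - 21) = m - 3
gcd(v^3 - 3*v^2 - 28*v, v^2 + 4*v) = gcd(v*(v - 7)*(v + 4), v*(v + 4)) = v^2 + 4*v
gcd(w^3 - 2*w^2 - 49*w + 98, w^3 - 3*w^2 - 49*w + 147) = w^2 - 49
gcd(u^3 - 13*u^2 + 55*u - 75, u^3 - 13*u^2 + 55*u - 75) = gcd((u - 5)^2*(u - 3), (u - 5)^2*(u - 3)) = u^3 - 13*u^2 + 55*u - 75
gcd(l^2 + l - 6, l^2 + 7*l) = 1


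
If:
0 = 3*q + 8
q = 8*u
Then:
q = -8/3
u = -1/3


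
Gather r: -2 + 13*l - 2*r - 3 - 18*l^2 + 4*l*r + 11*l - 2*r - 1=-18*l^2 + 24*l + r*(4*l - 4) - 6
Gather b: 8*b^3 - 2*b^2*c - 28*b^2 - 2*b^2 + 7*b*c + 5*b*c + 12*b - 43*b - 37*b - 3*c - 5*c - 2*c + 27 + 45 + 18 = 8*b^3 + b^2*(-2*c - 30) + b*(12*c - 68) - 10*c + 90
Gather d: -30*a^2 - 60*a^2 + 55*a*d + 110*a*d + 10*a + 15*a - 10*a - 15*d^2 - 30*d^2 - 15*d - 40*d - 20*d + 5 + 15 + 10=-90*a^2 + 15*a - 45*d^2 + d*(165*a - 75) + 30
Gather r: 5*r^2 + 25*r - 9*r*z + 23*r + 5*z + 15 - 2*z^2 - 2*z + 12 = 5*r^2 + r*(48 - 9*z) - 2*z^2 + 3*z + 27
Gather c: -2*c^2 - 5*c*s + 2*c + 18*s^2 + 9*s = -2*c^2 + c*(2 - 5*s) + 18*s^2 + 9*s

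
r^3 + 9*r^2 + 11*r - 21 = (r - 1)*(r + 3)*(r + 7)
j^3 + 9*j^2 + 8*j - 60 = (j - 2)*(j + 5)*(j + 6)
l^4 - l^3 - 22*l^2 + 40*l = l*(l - 4)*(l - 2)*(l + 5)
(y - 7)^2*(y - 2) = y^3 - 16*y^2 + 77*y - 98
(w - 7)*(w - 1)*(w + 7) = w^3 - w^2 - 49*w + 49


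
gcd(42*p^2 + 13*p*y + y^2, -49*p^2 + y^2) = 7*p + y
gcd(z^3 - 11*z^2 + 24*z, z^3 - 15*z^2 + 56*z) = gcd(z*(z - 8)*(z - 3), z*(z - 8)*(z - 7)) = z^2 - 8*z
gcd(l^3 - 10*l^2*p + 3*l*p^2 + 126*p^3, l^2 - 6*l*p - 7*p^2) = -l + 7*p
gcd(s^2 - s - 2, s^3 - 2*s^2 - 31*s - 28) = s + 1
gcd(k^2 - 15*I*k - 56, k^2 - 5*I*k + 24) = k - 8*I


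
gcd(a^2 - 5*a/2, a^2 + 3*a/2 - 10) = a - 5/2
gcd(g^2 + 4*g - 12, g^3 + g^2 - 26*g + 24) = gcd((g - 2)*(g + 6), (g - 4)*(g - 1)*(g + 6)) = g + 6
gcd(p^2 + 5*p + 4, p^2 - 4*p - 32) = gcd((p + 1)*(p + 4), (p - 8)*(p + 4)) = p + 4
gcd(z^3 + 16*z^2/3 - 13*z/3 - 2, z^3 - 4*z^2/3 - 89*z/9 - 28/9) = z + 1/3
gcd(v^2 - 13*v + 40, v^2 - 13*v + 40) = v^2 - 13*v + 40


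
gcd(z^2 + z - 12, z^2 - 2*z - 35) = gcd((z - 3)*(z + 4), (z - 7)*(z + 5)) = 1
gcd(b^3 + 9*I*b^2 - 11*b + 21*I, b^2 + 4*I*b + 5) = b - I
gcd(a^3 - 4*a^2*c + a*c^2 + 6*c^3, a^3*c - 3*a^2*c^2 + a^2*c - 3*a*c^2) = a - 3*c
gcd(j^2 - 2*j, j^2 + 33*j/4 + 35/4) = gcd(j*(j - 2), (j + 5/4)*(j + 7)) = 1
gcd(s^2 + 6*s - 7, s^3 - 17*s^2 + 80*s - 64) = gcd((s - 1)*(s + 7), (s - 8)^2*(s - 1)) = s - 1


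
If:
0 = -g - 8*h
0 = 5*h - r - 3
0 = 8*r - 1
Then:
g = -5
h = 5/8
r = 1/8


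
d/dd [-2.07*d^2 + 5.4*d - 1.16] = 5.4 - 4.14*d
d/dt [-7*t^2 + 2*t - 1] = 2 - 14*t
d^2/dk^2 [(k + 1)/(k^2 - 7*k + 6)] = 2*(3*(2 - k)*(k^2 - 7*k + 6) + (k + 1)*(2*k - 7)^2)/(k^2 - 7*k + 6)^3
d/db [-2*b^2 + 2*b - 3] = 2 - 4*b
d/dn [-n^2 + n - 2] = 1 - 2*n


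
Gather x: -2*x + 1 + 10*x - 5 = 8*x - 4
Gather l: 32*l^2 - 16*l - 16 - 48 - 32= 32*l^2 - 16*l - 96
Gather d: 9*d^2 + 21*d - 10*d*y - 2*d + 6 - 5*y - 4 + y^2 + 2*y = 9*d^2 + d*(19 - 10*y) + y^2 - 3*y + 2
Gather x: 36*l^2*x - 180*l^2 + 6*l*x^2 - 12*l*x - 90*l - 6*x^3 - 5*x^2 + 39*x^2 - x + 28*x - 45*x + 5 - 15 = -180*l^2 - 90*l - 6*x^3 + x^2*(6*l + 34) + x*(36*l^2 - 12*l - 18) - 10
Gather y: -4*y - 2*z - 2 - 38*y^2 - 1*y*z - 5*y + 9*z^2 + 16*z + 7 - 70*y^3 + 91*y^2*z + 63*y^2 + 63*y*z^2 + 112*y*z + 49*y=-70*y^3 + y^2*(91*z + 25) + y*(63*z^2 + 111*z + 40) + 9*z^2 + 14*z + 5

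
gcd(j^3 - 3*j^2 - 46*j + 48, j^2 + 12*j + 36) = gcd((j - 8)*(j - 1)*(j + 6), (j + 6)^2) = j + 6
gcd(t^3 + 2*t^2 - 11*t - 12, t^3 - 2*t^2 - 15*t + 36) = t^2 + t - 12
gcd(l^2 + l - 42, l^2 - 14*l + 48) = l - 6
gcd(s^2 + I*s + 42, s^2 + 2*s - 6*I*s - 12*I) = s - 6*I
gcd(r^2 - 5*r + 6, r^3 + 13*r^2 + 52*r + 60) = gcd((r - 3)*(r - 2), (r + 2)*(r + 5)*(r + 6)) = 1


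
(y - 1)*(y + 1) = y^2 - 1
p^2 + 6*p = p*(p + 6)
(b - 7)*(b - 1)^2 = b^3 - 9*b^2 + 15*b - 7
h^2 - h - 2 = (h - 2)*(h + 1)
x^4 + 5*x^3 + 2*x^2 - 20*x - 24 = (x - 2)*(x + 2)^2*(x + 3)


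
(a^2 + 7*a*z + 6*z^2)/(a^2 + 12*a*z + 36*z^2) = (a + z)/(a + 6*z)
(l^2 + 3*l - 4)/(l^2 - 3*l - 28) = (l - 1)/(l - 7)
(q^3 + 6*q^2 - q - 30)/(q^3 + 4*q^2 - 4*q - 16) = (q^2 + 8*q + 15)/(q^2 + 6*q + 8)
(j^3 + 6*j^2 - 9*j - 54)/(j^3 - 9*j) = (j + 6)/j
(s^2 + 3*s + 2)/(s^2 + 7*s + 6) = (s + 2)/(s + 6)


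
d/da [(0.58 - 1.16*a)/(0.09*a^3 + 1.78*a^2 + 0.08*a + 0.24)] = (0.2088*a^3 + 1.9082*a^2 - 2.0648*a - 0.3248)/(0.0081*a^6 + 0.3204*a^5 + 3.1828*a^4 + 0.328*a^3 + 0.8608*a^2 + 0.0384*a + 0.0576)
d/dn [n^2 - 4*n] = 2*n - 4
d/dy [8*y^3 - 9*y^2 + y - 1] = 24*y^2 - 18*y + 1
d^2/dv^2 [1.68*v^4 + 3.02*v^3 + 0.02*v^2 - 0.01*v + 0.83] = 20.16*v^2 + 18.12*v + 0.04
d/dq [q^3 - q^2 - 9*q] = 3*q^2 - 2*q - 9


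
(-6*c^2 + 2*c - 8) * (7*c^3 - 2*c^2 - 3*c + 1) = -42*c^5 + 26*c^4 - 42*c^3 + 4*c^2 + 26*c - 8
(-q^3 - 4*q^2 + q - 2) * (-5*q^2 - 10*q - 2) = 5*q^5 + 30*q^4 + 37*q^3 + 8*q^2 + 18*q + 4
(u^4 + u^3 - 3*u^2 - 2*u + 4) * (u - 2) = u^5 - u^4 - 5*u^3 + 4*u^2 + 8*u - 8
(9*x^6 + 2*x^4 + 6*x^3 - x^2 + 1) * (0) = 0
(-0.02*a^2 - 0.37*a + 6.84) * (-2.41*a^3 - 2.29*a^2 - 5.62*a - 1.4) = 0.0482*a^5 + 0.9375*a^4 - 15.5247*a^3 - 13.5562*a^2 - 37.9228*a - 9.576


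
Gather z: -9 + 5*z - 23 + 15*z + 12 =20*z - 20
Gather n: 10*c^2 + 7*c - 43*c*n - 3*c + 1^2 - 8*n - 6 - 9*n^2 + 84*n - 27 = 10*c^2 + 4*c - 9*n^2 + n*(76 - 43*c) - 32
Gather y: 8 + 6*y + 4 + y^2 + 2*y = y^2 + 8*y + 12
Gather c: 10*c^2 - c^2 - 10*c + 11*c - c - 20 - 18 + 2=9*c^2 - 36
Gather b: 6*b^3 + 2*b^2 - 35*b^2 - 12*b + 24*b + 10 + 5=6*b^3 - 33*b^2 + 12*b + 15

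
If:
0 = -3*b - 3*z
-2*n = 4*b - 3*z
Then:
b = -z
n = 7*z/2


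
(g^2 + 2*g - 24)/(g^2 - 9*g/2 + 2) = 2*(g + 6)/(2*g - 1)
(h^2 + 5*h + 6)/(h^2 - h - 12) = (h + 2)/(h - 4)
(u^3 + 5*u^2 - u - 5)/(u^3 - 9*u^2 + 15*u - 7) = (u^2 + 6*u + 5)/(u^2 - 8*u + 7)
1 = 1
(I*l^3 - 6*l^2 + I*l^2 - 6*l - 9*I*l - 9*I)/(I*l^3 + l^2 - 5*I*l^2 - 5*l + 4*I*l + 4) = (l^3 + l^2*(1 + 6*I) + l*(-9 + 6*I) - 9)/(l^3 + l^2*(-5 - I) + l*(4 + 5*I) - 4*I)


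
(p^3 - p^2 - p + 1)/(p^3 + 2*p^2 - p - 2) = (p - 1)/(p + 2)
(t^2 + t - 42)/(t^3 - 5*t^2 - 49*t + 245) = (t - 6)/(t^2 - 12*t + 35)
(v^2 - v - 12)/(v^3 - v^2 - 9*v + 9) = (v - 4)/(v^2 - 4*v + 3)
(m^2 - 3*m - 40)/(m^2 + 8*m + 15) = (m - 8)/(m + 3)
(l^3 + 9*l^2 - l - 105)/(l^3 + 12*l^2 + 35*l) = (l - 3)/l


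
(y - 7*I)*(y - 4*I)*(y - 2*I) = y^3 - 13*I*y^2 - 50*y + 56*I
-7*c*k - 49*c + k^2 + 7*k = (-7*c + k)*(k + 7)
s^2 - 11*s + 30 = (s - 6)*(s - 5)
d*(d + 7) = d^2 + 7*d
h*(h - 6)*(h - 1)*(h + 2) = h^4 - 5*h^3 - 8*h^2 + 12*h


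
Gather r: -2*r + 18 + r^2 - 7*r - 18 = r^2 - 9*r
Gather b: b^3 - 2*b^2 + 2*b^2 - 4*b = b^3 - 4*b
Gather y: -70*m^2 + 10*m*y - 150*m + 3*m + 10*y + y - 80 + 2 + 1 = -70*m^2 - 147*m + y*(10*m + 11) - 77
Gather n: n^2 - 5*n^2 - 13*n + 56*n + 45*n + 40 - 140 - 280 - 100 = -4*n^2 + 88*n - 480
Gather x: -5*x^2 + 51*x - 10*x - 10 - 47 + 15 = -5*x^2 + 41*x - 42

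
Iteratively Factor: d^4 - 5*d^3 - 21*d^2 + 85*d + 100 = (d + 1)*(d^3 - 6*d^2 - 15*d + 100) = (d - 5)*(d + 1)*(d^2 - d - 20) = (d - 5)*(d + 1)*(d + 4)*(d - 5)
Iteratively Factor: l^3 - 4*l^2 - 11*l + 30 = (l - 5)*(l^2 + l - 6) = (l - 5)*(l - 2)*(l + 3)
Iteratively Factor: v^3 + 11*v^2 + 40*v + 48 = (v + 3)*(v^2 + 8*v + 16) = (v + 3)*(v + 4)*(v + 4)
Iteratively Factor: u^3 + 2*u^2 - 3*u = (u - 1)*(u^2 + 3*u) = (u - 1)*(u + 3)*(u)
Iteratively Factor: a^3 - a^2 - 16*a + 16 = (a - 4)*(a^2 + 3*a - 4) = (a - 4)*(a + 4)*(a - 1)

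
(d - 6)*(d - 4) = d^2 - 10*d + 24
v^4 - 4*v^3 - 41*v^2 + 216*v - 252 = (v - 6)*(v - 3)*(v - 2)*(v + 7)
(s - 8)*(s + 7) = s^2 - s - 56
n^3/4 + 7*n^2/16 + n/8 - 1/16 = (n/4 + 1/4)*(n - 1/4)*(n + 1)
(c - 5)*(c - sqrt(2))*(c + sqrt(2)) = c^3 - 5*c^2 - 2*c + 10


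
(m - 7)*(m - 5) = m^2 - 12*m + 35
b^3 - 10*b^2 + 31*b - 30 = (b - 5)*(b - 3)*(b - 2)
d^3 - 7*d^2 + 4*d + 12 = (d - 6)*(d - 2)*(d + 1)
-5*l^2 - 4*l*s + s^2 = (-5*l + s)*(l + s)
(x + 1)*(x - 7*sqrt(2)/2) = x^2 - 7*sqrt(2)*x/2 + x - 7*sqrt(2)/2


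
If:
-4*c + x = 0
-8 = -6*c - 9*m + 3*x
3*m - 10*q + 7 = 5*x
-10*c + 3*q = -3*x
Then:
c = 29/34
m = 223/153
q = -29/51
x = 58/17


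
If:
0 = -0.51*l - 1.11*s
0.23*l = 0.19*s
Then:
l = 0.00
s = 0.00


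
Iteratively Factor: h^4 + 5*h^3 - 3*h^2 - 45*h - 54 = (h + 3)*(h^3 + 2*h^2 - 9*h - 18) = (h - 3)*(h + 3)*(h^2 + 5*h + 6) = (h - 3)*(h + 2)*(h + 3)*(h + 3)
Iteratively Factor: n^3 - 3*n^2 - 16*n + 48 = (n - 3)*(n^2 - 16) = (n - 4)*(n - 3)*(n + 4)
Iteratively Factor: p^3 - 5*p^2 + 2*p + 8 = (p + 1)*(p^2 - 6*p + 8) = (p - 2)*(p + 1)*(p - 4)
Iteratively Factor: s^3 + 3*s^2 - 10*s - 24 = (s - 3)*(s^2 + 6*s + 8) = (s - 3)*(s + 4)*(s + 2)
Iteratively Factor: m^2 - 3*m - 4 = (m + 1)*(m - 4)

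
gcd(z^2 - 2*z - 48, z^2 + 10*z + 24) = z + 6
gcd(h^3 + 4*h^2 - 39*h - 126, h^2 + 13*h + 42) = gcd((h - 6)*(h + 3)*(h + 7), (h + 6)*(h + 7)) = h + 7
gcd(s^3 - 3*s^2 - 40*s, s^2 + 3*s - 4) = 1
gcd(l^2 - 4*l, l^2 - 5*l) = l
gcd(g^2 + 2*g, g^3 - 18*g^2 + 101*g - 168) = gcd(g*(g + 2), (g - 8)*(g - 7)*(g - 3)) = 1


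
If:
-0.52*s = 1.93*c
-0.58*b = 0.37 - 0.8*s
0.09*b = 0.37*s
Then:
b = -0.96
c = 0.06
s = -0.23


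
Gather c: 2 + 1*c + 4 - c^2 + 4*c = -c^2 + 5*c + 6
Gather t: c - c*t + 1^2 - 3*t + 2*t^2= c + 2*t^2 + t*(-c - 3) + 1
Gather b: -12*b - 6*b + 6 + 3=9 - 18*b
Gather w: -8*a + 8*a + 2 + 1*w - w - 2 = 0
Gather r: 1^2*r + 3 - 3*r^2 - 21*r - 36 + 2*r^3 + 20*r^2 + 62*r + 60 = 2*r^3 + 17*r^2 + 42*r + 27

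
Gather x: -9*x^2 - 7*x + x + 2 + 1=-9*x^2 - 6*x + 3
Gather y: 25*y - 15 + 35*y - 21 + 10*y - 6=70*y - 42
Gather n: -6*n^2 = -6*n^2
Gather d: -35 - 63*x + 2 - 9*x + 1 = -72*x - 32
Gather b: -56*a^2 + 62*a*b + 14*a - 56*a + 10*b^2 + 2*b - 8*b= -56*a^2 - 42*a + 10*b^2 + b*(62*a - 6)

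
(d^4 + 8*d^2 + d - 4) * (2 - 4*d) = -4*d^5 + 2*d^4 - 32*d^3 + 12*d^2 + 18*d - 8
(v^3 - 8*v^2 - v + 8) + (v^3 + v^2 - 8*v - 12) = 2*v^3 - 7*v^2 - 9*v - 4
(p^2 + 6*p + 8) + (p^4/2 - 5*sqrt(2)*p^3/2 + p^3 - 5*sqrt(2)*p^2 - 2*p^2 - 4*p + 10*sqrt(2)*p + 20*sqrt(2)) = p^4/2 - 5*sqrt(2)*p^3/2 + p^3 - 5*sqrt(2)*p^2 - p^2 + 2*p + 10*sqrt(2)*p + 8 + 20*sqrt(2)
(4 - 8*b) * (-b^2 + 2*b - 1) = 8*b^3 - 20*b^2 + 16*b - 4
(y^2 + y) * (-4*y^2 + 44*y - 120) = -4*y^4 + 40*y^3 - 76*y^2 - 120*y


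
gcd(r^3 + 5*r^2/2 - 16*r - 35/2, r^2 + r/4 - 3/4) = r + 1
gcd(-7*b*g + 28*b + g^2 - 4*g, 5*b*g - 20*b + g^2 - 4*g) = g - 4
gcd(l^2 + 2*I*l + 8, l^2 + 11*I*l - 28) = l + 4*I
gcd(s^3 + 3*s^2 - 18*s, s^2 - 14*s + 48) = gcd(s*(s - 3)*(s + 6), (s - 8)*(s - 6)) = 1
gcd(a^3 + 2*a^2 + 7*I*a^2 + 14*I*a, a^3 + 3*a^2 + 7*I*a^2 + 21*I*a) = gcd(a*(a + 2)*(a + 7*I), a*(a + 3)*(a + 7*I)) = a^2 + 7*I*a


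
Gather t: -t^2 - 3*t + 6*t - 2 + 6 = -t^2 + 3*t + 4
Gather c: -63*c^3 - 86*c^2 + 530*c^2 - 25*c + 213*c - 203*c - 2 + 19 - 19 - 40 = -63*c^3 + 444*c^2 - 15*c - 42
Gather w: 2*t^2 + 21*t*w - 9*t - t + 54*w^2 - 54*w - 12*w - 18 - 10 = 2*t^2 - 10*t + 54*w^2 + w*(21*t - 66) - 28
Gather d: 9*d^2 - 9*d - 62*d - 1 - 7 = 9*d^2 - 71*d - 8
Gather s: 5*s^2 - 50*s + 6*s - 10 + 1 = 5*s^2 - 44*s - 9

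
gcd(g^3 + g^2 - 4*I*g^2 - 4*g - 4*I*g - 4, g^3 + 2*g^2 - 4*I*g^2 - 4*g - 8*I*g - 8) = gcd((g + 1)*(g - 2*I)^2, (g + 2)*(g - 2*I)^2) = g^2 - 4*I*g - 4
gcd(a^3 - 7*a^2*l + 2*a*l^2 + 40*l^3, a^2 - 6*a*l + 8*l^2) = a - 4*l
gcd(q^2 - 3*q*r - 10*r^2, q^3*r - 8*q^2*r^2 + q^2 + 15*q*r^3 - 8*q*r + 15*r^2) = q - 5*r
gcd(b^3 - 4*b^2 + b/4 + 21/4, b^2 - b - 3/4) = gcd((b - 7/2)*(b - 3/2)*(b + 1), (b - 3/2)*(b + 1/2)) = b - 3/2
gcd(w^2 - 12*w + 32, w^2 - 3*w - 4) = w - 4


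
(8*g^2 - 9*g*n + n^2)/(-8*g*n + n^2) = (-g + n)/n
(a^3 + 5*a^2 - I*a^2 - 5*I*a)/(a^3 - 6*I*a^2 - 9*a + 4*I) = a*(a + 5)/(a^2 - 5*I*a - 4)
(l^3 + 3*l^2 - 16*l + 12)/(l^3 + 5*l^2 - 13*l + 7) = (l^2 + 4*l - 12)/(l^2 + 6*l - 7)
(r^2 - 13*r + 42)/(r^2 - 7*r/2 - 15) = 2*(r - 7)/(2*r + 5)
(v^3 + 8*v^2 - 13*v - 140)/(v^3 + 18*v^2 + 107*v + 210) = (v - 4)/(v + 6)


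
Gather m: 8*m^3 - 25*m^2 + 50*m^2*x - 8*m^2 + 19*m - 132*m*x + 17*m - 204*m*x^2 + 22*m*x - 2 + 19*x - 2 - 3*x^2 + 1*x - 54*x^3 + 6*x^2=8*m^3 + m^2*(50*x - 33) + m*(-204*x^2 - 110*x + 36) - 54*x^3 + 3*x^2 + 20*x - 4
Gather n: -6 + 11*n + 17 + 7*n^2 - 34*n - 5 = 7*n^2 - 23*n + 6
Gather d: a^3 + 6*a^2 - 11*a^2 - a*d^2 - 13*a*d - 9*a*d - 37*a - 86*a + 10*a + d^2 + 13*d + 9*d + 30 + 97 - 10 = a^3 - 5*a^2 - 113*a + d^2*(1 - a) + d*(22 - 22*a) + 117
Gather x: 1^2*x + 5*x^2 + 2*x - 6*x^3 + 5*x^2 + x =-6*x^3 + 10*x^2 + 4*x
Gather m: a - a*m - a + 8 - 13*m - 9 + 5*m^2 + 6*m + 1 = 5*m^2 + m*(-a - 7)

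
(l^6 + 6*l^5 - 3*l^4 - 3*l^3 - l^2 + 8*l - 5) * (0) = 0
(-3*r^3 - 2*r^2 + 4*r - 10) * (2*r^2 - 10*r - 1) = -6*r^5 + 26*r^4 + 31*r^3 - 58*r^2 + 96*r + 10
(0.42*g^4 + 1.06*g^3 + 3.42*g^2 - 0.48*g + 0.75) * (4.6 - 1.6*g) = -0.672*g^5 + 0.236*g^4 - 0.596000000000001*g^3 + 16.5*g^2 - 3.408*g + 3.45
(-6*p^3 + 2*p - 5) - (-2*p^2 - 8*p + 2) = -6*p^3 + 2*p^2 + 10*p - 7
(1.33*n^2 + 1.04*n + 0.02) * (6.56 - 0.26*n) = -0.3458*n^3 + 8.4544*n^2 + 6.8172*n + 0.1312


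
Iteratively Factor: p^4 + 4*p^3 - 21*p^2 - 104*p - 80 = (p + 4)*(p^3 - 21*p - 20) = (p - 5)*(p + 4)*(p^2 + 5*p + 4) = (p - 5)*(p + 4)^2*(p + 1)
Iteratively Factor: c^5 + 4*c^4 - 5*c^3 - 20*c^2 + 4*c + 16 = (c + 1)*(c^4 + 3*c^3 - 8*c^2 - 12*c + 16) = (c - 1)*(c + 1)*(c^3 + 4*c^2 - 4*c - 16) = (c - 2)*(c - 1)*(c + 1)*(c^2 + 6*c + 8) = (c - 2)*(c - 1)*(c + 1)*(c + 4)*(c + 2)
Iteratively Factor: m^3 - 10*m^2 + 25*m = (m - 5)*(m^2 - 5*m) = m*(m - 5)*(m - 5)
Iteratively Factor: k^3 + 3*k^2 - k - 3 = (k + 1)*(k^2 + 2*k - 3) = (k - 1)*(k + 1)*(k + 3)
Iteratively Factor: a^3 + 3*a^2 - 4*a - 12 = (a + 2)*(a^2 + a - 6) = (a - 2)*(a + 2)*(a + 3)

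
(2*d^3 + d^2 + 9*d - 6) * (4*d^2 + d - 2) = 8*d^5 + 6*d^4 + 33*d^3 - 17*d^2 - 24*d + 12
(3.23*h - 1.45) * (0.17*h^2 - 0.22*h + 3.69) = 0.5491*h^3 - 0.9571*h^2 + 12.2377*h - 5.3505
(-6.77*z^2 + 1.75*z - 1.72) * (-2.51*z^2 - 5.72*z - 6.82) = 16.9927*z^4 + 34.3319*z^3 + 40.4786*z^2 - 2.0966*z + 11.7304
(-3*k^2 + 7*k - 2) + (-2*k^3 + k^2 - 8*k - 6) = -2*k^3 - 2*k^2 - k - 8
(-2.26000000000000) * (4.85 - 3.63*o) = 8.2038*o - 10.961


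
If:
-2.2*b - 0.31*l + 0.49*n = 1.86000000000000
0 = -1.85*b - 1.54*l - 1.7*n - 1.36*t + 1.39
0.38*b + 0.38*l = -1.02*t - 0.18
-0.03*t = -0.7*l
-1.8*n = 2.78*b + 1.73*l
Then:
No Solution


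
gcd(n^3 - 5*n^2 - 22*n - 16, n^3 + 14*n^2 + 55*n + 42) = n + 1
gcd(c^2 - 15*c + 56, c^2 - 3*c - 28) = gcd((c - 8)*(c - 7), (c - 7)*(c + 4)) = c - 7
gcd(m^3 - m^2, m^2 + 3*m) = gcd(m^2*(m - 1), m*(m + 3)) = m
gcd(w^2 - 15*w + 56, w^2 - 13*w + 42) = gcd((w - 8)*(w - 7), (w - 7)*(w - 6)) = w - 7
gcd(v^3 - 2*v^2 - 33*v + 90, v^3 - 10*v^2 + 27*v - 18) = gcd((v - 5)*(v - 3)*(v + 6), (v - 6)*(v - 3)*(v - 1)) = v - 3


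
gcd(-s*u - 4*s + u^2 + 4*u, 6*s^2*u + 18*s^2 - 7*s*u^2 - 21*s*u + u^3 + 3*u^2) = s - u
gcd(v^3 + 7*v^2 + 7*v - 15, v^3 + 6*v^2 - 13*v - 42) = 1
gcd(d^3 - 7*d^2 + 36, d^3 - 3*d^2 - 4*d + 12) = d^2 - d - 6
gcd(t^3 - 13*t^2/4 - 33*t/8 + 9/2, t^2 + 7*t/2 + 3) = t + 3/2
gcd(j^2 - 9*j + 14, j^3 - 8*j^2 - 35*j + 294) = j - 7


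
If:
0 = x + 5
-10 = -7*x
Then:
No Solution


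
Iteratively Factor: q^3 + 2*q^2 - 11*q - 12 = (q + 1)*(q^2 + q - 12) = (q + 1)*(q + 4)*(q - 3)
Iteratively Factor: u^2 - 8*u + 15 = (u - 3)*(u - 5)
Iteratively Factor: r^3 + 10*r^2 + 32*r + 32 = (r + 2)*(r^2 + 8*r + 16) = (r + 2)*(r + 4)*(r + 4)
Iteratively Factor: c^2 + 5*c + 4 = (c + 4)*(c + 1)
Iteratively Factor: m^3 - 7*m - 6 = (m + 1)*(m^2 - m - 6) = (m - 3)*(m + 1)*(m + 2)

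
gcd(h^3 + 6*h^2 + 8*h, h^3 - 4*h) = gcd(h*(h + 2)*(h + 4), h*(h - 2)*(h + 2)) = h^2 + 2*h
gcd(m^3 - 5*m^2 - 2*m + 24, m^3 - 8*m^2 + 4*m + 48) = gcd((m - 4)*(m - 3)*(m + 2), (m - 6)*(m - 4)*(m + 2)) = m^2 - 2*m - 8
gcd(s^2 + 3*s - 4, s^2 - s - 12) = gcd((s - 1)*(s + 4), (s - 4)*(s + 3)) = 1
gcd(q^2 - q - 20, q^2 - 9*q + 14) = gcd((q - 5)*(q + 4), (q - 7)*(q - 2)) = 1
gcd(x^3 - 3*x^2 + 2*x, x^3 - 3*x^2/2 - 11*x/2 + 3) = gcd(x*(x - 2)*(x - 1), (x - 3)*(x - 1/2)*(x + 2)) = 1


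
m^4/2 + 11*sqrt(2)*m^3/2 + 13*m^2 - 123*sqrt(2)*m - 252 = (m/2 + sqrt(2)/2)*(m - 3*sqrt(2))*(m + 6*sqrt(2))*(m + 7*sqrt(2))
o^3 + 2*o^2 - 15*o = o*(o - 3)*(o + 5)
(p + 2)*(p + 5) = p^2 + 7*p + 10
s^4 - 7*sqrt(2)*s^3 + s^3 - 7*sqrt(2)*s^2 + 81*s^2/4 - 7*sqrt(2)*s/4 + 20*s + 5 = (s + 1/2)^2*(s - 5*sqrt(2))*(s - 2*sqrt(2))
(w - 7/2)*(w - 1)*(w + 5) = w^3 + w^2/2 - 19*w + 35/2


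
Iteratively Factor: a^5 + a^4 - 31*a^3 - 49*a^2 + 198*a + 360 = (a - 5)*(a^4 + 6*a^3 - a^2 - 54*a - 72) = (a - 5)*(a + 4)*(a^3 + 2*a^2 - 9*a - 18) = (a - 5)*(a + 2)*(a + 4)*(a^2 - 9) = (a - 5)*(a - 3)*(a + 2)*(a + 4)*(a + 3)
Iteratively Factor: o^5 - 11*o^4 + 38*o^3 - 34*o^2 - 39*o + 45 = (o - 5)*(o^4 - 6*o^3 + 8*o^2 + 6*o - 9) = (o - 5)*(o - 3)*(o^3 - 3*o^2 - o + 3) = (o - 5)*(o - 3)^2*(o^2 - 1) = (o - 5)*(o - 3)^2*(o - 1)*(o + 1)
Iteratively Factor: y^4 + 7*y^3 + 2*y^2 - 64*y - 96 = (y + 4)*(y^3 + 3*y^2 - 10*y - 24) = (y - 3)*(y + 4)*(y^2 + 6*y + 8) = (y - 3)*(y + 4)^2*(y + 2)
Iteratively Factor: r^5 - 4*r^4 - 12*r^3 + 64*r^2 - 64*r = (r - 2)*(r^4 - 2*r^3 - 16*r^2 + 32*r) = (r - 2)*(r + 4)*(r^3 - 6*r^2 + 8*r) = (r - 4)*(r - 2)*(r + 4)*(r^2 - 2*r) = r*(r - 4)*(r - 2)*(r + 4)*(r - 2)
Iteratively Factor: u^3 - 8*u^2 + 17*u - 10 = (u - 2)*(u^2 - 6*u + 5) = (u - 5)*(u - 2)*(u - 1)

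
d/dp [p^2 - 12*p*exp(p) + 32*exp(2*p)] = -12*p*exp(p) + 2*p + 64*exp(2*p) - 12*exp(p)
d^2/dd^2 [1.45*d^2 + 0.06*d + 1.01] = 2.90000000000000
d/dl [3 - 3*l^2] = -6*l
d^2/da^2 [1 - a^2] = -2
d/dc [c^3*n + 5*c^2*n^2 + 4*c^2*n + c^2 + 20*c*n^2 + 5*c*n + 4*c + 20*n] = 3*c^2*n + 10*c*n^2 + 8*c*n + 2*c + 20*n^2 + 5*n + 4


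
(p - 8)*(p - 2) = p^2 - 10*p + 16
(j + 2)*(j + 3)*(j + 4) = j^3 + 9*j^2 + 26*j + 24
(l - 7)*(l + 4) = l^2 - 3*l - 28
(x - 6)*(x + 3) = x^2 - 3*x - 18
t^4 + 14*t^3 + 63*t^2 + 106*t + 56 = (t + 1)*(t + 2)*(t + 4)*(t + 7)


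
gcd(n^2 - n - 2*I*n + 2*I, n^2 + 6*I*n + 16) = n - 2*I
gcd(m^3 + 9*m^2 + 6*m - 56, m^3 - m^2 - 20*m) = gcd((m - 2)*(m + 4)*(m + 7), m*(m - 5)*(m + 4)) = m + 4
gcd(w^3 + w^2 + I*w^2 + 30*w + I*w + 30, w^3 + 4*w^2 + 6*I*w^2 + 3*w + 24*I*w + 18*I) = w^2 + w*(1 + 6*I) + 6*I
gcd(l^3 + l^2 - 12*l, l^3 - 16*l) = l^2 + 4*l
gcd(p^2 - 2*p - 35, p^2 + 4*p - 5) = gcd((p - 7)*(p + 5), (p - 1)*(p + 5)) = p + 5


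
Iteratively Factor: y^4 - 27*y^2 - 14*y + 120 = (y - 5)*(y^3 + 5*y^2 - 2*y - 24) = (y - 5)*(y - 2)*(y^2 + 7*y + 12) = (y - 5)*(y - 2)*(y + 4)*(y + 3)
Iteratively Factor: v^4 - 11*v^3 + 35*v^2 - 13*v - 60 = (v - 4)*(v^3 - 7*v^2 + 7*v + 15) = (v - 4)*(v + 1)*(v^2 - 8*v + 15) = (v - 4)*(v - 3)*(v + 1)*(v - 5)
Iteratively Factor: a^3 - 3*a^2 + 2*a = (a - 1)*(a^2 - 2*a) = (a - 2)*(a - 1)*(a)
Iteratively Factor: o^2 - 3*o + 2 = (o - 1)*(o - 2)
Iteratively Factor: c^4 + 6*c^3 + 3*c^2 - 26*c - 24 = (c + 3)*(c^3 + 3*c^2 - 6*c - 8) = (c + 1)*(c + 3)*(c^2 + 2*c - 8) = (c - 2)*(c + 1)*(c + 3)*(c + 4)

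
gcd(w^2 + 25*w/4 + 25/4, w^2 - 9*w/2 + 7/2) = 1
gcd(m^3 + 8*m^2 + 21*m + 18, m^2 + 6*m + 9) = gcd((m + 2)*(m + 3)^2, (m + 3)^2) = m^2 + 6*m + 9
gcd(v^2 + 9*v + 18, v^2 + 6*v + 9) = v + 3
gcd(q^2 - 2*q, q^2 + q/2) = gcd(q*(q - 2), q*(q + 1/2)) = q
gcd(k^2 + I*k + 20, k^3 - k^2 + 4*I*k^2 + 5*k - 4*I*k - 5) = k + 5*I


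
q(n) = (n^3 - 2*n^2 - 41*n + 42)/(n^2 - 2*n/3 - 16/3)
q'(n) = (2/3 - 2*n)*(n^3 - 2*n^2 - 41*n + 42)/(n^2 - 2*n/3 - 16/3)^2 + (3*n^2 - 4*n - 41)/(n^2 - 2*n/3 - 16/3) = 3*(3*n^4 - 4*n^3 + 79*n^2 - 188*n + 740)/(9*n^4 - 12*n^3 - 92*n^2 + 64*n + 256)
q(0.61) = -3.07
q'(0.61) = 7.57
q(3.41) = -20.25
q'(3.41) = 26.07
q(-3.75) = 10.23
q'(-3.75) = 8.88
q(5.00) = -5.39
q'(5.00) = 3.94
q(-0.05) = -8.31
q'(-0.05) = 8.90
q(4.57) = -7.33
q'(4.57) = 5.24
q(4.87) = -5.92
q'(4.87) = 4.25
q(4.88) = -5.88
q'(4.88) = 4.23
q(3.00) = -43.20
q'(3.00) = 122.64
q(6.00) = -2.25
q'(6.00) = 2.57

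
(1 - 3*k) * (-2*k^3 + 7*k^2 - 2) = 6*k^4 - 23*k^3 + 7*k^2 + 6*k - 2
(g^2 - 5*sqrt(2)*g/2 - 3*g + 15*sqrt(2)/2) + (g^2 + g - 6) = 2*g^2 - 5*sqrt(2)*g/2 - 2*g - 6 + 15*sqrt(2)/2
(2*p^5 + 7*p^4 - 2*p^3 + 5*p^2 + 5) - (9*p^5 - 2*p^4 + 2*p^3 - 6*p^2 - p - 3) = -7*p^5 + 9*p^4 - 4*p^3 + 11*p^2 + p + 8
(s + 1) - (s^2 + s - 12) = 13 - s^2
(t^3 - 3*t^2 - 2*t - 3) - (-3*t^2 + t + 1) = t^3 - 3*t - 4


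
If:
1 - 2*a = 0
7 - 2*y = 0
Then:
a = 1/2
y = 7/2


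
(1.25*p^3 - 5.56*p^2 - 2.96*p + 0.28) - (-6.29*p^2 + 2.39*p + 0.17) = 1.25*p^3 + 0.73*p^2 - 5.35*p + 0.11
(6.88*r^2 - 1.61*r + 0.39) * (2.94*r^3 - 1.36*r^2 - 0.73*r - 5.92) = 20.2272*r^5 - 14.0902*r^4 - 1.6862*r^3 - 40.0847*r^2 + 9.2465*r - 2.3088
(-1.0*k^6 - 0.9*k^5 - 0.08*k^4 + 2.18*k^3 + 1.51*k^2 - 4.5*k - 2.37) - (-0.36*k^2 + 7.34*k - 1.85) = -1.0*k^6 - 0.9*k^5 - 0.08*k^4 + 2.18*k^3 + 1.87*k^2 - 11.84*k - 0.52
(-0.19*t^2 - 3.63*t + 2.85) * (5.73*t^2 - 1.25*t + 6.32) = -1.0887*t^4 - 20.5624*t^3 + 19.6672*t^2 - 26.5041*t + 18.012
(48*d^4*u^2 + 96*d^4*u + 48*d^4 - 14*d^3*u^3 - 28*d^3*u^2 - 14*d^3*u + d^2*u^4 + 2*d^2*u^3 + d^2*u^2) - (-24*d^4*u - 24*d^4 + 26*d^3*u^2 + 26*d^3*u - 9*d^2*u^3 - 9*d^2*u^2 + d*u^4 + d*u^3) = 48*d^4*u^2 + 120*d^4*u + 72*d^4 - 14*d^3*u^3 - 54*d^3*u^2 - 40*d^3*u + d^2*u^4 + 11*d^2*u^3 + 10*d^2*u^2 - d*u^4 - d*u^3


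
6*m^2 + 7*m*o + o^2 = (m + o)*(6*m + o)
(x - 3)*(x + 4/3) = x^2 - 5*x/3 - 4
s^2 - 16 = (s - 4)*(s + 4)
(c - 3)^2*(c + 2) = c^3 - 4*c^2 - 3*c + 18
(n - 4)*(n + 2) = n^2 - 2*n - 8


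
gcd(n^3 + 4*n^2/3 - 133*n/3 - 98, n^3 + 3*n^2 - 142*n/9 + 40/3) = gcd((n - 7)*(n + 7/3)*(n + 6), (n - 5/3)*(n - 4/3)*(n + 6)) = n + 6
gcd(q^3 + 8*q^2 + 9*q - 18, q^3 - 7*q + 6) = q^2 + 2*q - 3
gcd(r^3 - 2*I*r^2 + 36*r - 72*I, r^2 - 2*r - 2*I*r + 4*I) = r - 2*I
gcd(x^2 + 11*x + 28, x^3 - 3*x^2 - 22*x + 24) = x + 4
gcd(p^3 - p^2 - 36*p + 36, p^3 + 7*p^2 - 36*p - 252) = p^2 - 36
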